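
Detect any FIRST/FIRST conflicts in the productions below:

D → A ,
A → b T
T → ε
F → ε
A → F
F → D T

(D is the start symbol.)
Yes. A → b T / A → F on { 'b' }

A FIRST/FIRST conflict occurs when two productions N → α and N → β for the same non-terminal have FIRST(α) ∩ FIRST(β) ≠ ∅ (with ε ∈ FIRST of a nullable right-hand side, so two nullable alternatives also conflict).

FIRST sets of the non-terminals at (or reachable through a nullable prefix from) the front of some alternative:
  FIRST(F) = { ',', 'b', ε }
  FIRST(D) = { ',', 'b' }

Productions for A:
  A → b T: FIRST = { 'b' }
  A → F: FIRST = { ',', 'b', ε }
Productions for F:
  F → ε: FIRST = { ε }
  F → D T: FIRST = { ',', 'b' }
D, T have only one production, so no FIRST/FIRST conflict is possible there.

Conflict for A: A → b T and A → F
  Overlap: { 'b' }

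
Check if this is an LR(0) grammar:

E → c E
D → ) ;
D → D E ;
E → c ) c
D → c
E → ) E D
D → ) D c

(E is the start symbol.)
Augment with E' → E and build the canonical LR(0) collection (I0 = CLOSURE({[E' → . E]}), then GOTO on every symbol after a dot until no new states appear). It has 16 states:
  I0: { [E → . ) E D], [E → . c ) c], [E → . c E], [E' → . E] }  — shift
  I1: { [E → ) . E D], [E → . ) E D], [E → . c ) c], [E → . c E] }  — shift
  I2: { [E' → E .] }  — accept
  I3: { [E → . ) E D], [E → . c ) c], [E → . c E], [E → c . ) c], [E → c . E] }  — shift
  I4: { [E → ) . E D], [E → . ) E D], [E → . c ) c], [E → . c E], [E → c ) . c] }  — shift
  I5: { [E → c E .] }  — reduce
  I6: { [D → . ) ;], [D → . ) D c], [D → . D E ;], [D → . c], [E → ) E . D] }  — shift
  I7: { [E → . ) E D], [E → . c ) c], [E → . c E], [E → c ) c .], [E → c . ) c], [E → c . E] }  — shift, reduce
  I8: { [D → ) . ;], [D → ) . D c], [D → . ) ;], [D → . ) D c], [D → . D E ;], [D → . c] }  — shift
  I9: { [D → D . E ;], [E → ) E D .], [E → . ) E D], [E → . c ) c], [E → . c E] }  — shift, reduce
  I10: { [D → c .] }  — reduce
  I11: { [D → D E . ;] }  — shift
  I12: { [D → D E ; .] }  — reduce
  I13: { [D → ) ; .] }  — reduce
  I14: { [D → ) D . c], [D → D . E ;], [E → . ) E D], [E → . c ) c], [E → . c E] }  — shift
  I15: { [D → ) D c .], [E → . ) E D], [E → . c ) c], [E → . c E], [E → c . ) c], [E → c . E] }  — shift, reduce

Conflict in state I7:
  Shift-reduce conflict between [E → c ) c .] and [E → . ) E D]
So the grammar is NOT LR(0).

Answer: No. Shift-reduce conflict between [E → c ) c .] and [E → . ) E D]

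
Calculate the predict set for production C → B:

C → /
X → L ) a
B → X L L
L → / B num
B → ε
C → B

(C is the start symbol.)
{ $, '/' }

PREDICT(C → B) = (FIRST(RHS) \ {ε}) ∪ (FOLLOW(C) if ε ∈ FIRST(RHS), i.e. RHS ⇒* ε)
FIRST(B) = { '/', ε }
FIRST(B) = { '/', ε }
ε ∈ FIRST(B) (the right-hand side is nullable), so add FOLLOW(C) = { $ }
PREDICT(C → B) = { $, '/' }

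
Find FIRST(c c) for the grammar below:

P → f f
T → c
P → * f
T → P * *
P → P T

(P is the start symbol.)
{ 'c' }

To compute FIRST(c c), process the symbols left to right:
Symbol c is a terminal. Add 'c' and stop.
FIRST(c c) = { 'c' }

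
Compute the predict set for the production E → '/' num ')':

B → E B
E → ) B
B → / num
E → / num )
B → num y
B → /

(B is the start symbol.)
PREDICT(E → '/' num ')') = (FIRST(RHS) \ {ε}) ∪ (FOLLOW(E) if ε ∈ FIRST(RHS), i.e. RHS ⇒* ε)
FIRST('/' num ')') = { '/' }
ε ∉ FIRST('/' num ')'), so FOLLOW(E) is not added.
PREDICT(E → '/' num ')') = { '/' }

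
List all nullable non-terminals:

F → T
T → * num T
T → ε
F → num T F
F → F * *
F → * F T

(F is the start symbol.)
{ 'F', 'T' }

ε-productions: T → ε
So T is immediately nullable.
F → T: every symbol on the right is nullable, so F is nullable too.
Every non-terminal is now nullable.
Nullable = { 'F', 'T' }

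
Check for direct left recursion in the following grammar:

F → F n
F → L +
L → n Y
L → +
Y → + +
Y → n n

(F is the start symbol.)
Yes, F is left-recursive

Direct left recursion occurs when N → N α for some non-terminal N (the right-hand side begins with the left-hand side itself).

F → F n: LEFT RECURSIVE (starts with F)
F → L +: starts with L
L → n Y: starts with n
L → +: starts with '+'
Y → + +: starts with '+'
Y → n n: starts with n

The grammar has direct left recursion on: F.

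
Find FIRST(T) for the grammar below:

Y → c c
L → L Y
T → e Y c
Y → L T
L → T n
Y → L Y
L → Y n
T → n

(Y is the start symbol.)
{ 'e', 'n' }

From T → e Y c:
  - e is a terminal: add 'e' and stop
From T → n:
  - n is a terminal: add 'n' and stop

Collecting: FIRST(T) = { 'e', 'n' }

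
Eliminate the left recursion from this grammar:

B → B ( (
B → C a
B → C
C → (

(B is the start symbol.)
B → C a B'
B → C B'
B' → ( ( B'
B' → ε
C → (

B is directly left-recursive. The standard transformation for
  A → A α₁ | ... | A α_m | β₁ | ... | β_n
is
  A  → β₁ A' | ... | β_n A'
  A' → α₁ A' | ... | α_m A' | ε

B → C a becomes B → C a B'
B → C becomes B → C B'
B → B ( ( becomes B' → ( ( B'
Add B' → ε

Productions for other non-terminals are unchanged:
  C → (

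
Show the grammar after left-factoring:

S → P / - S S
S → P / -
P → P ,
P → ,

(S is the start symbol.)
S → P / - S'
S' → S S
S' → ε
P → P ,
P → ,

Left-factoring transforms A → αβ₁ | αβ₂ into A → αA' and A' → β₁ | β₂
(α is the longest common prefix among the alternatives). Repeat until
no nonterminal has two alternatives with a common prefix.

Round 1: S has alternatives sharing prefix 'P / -'. Introduce S': S → P / - S'
  Add: S' → S S
  Add: S' → ε

No remaining common prefixes — done.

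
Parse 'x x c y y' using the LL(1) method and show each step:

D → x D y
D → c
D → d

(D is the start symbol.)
Stack is shown with the top on the left.

Stack      Input        Action
------------------------------
D $        x x c y y $  output D → x D y
x D y $    x x c y y $  match 'x'
D y $      x c y y $    output D → x D y
x D y y $  x c y y $    match 'x'
D y y $    c y y $      output D → c
c y y $    c y y $      match 'c'
y y $      y y $        match 'y'
y $        y $          match 'y'
$          $            accept

The string is accepted.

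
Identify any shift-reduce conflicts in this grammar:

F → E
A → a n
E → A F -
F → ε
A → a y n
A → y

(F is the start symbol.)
Yes — I0: [F → .] vs [A → . a n]; I1: [F → .] vs [A → . a n]

Augment with F' → F and build the canonical LR(0) collection (I0 = CLOSURE({[F' → . F]}), then GOTO on every symbol after a dot until no new states appear). It has 11 states:
  I0: { [A → . a n], [A → . a y n], [A → . y], [E → . A F -], [F → . E], [F → .], [F' → . F] }  — shift, reduce
  I1: { [A → . a n], [A → . a y n], [A → . y], [E → . A F -], [E → A . F -], [F → . E], [F → .] }  — shift, reduce
  I2: { [F → E .] }  — reduce
  I3: { [F' → F .] }  — accept
  I4: { [A → a . n], [A → a . y n] }  — shift
  I5: { [A → y .] }  — reduce
  I6: { [A → a n .] }  — reduce
  I7: { [A → a y . n] }  — shift
  I8: { [A → a y n .] }  — reduce
  I9: { [E → A F . -] }  — shift
  I10: { [E → A F - .] }  — reduce

I0 contains reduce item [F → .] and shift items [A → . a n], [A → . a y n], [A → . y] — shift-reduce conflict.
I1 contains reduce item [F → .] and shift items [A → . a n], [A → . a y n], [A → . y] — shift-reduce conflict.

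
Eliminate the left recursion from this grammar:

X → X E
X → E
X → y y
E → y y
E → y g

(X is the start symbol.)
X → E X'
X → y y X'
X' → E X'
X' → ε
E → y y
E → y g

X is directly left-recursive. The standard transformation for
  A → A α₁ | ... | A α_m | β₁ | ... | β_n
is
  A  → β₁ A' | ... | β_n A'
  A' → α₁ A' | ... | α_m A' | ε

X → E becomes X → E X'
X → y y becomes X → y y X'
X → X E becomes X' → E X'
Add X' → ε

Productions for other non-terminals are unchanged:
  E → y y
  E → y g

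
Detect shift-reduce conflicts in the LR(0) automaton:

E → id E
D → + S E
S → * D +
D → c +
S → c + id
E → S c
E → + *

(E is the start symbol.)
No shift-reduce conflicts

A shift-reduce conflict occurs when an LR(0) state has both:
  - a complete (reduce) item [A → α .] (dot at the end), and
  - a shift item [B → β . c γ] (dot before a terminal).

Augment with E' → E and build the canonical LR(0) collection (I0 = CLOSURE({[E' → . E]}), then GOTO on every symbol after a dot until no new states appear). It has 19 states:
  I0: { [E → . + *], [E → . S c], [E → . id E], [E' → . E], [S → . * D +], [S → . c + id] }  — shift
  I1: { [D → . + S E], [D → . c +], [S → * . D +] }  — shift
  I2: { [E → + . *] }  — shift
  I3: { [E' → E .] }  — accept
  I4: { [E → S . c] }  — shift
  I5: { [S → c . + id] }  — shift
  I6: { [E → . + *], [E → . S c], [E → . id E], [E → id . E], [S → . * D +], [S → . c + id] }  — shift
  I7: { [E → id E .] }  — reduce
  I8: { [S → c + . id] }  — shift
  I9: { [S → c + id .] }  — reduce
  I10: { [E → S c .] }  — reduce
  I11: { [E → + * .] }  — reduce
  I12: { [D → + . S E], [S → . * D +], [S → . c + id] }  — shift
  I13: { [S → * D . +] }  — shift
  I14: { [D → c . +] }  — shift
  I15: { [D → c + .] }  — reduce
  I16: { [S → * D + .] }  — reduce
  I17: { [D → + S . E], [E → . + *], [E → . S c], [E → . id E], [S → . * D +], [S → . c + id] }  — shift
  I18: { [D → + S E .] }  — reduce

No state contains both a complete item and a shift item.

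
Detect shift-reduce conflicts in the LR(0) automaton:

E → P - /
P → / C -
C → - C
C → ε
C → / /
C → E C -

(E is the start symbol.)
Yes — I1: [C → .] vs [C → . - C]; I6: [C → .] vs [C → . - C]; I7: [C → .] vs [C → . - C]; I9: [C → .] vs [C → . - C]; I13: [C → .] vs [C → . - C]

A shift-reduce conflict occurs when an LR(0) state has both:
  - a complete (reduce) item [A → α .] (dot at the end), and
  - a shift item [B → β . c γ] (dot before a terminal).

Augment with E' → E and build the canonical LR(0) collection (I0 = CLOSURE({[E' → . E]}), then GOTO on every symbol after a dot until no new states appear). It has 15 states:
  I0: { [E → . P - /], [E' → . E], [P → . / C -] }  — shift
  I1: { [C → . - C], [C → . / /], [C → . E C -], [C → .], [E → . P - /], [P → . / C -], [P → / . C -] }  — shift, reduce
  I2: { [E' → E .] }  — accept
  I3: { [E → P . - /] }  — shift
  I4: { [E → P - . /] }  — shift
  I5: { [E → P - / .] }  — reduce
  I6: { [C → - . C], [C → . - C], [C → . / /], [C → . E C -], [C → .], [E → . P - /], [P → . / C -] }  — shift, reduce
  I7: { [C → . - C], [C → . / /], [C → . E C -], [C → .], [C → / . /], [E → . P - /], [P → . / C -], [P → / . C -] }  — shift, reduce
  I8: { [P → / C . -] }  — shift
  I9: { [C → . - C], [C → . / /], [C → . E C -], [C → .], [C → E . C -], [E → . P - /], [P → . / C -] }  — shift, reduce
  I10: { [C → E C . -] }  — shift
  I11: { [C → E C - .] }  — reduce
  I12: { [P → / C - .] }  — reduce
  I13: { [C → . - C], [C → . / /], [C → . E C -], [C → .], [C → / . /], [C → / / .], [E → . P - /], [P → . / C -], [P → / . C -] }  — shift, 2 reduces
  I14: { [C → - C .] }  — reduce

I1 contains reduce item [C → .] and shift items [C → . - C], [C → . / /], [P → . / C -] — shift-reduce conflict.
I6 contains reduce item [C → .] and shift items [C → . - C], [C → . / /], [P → . / C -] — shift-reduce conflict.
I7 contains reduce item [C → .] and shift items [C → . - C], [C → . / /], [C → / . /], [P → . / C -] — shift-reduce conflict.
I9 contains reduce item [C → .] and shift items [C → . - C], [C → . / /], [P → . / C -] — shift-reduce conflict.
I13 contains reduce items [C → .], [C → / / .] and shift items [C → . - C], [C → . / /], [C → / . /], [P → . / C -] — shift-reduce conflict.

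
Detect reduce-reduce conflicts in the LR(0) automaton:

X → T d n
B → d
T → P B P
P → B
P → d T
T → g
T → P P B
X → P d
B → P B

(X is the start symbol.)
Yes — I9: [B → P B .] vs [P → B .]; I11: [B → P B .] vs [P → B .]; I13: [B → P B .] vs [P → B .]; I17: [B → d .] vs [X → P d .]

A reduce-reduce conflict occurs when an LR(0) state has two complete items [A → α .] and [B → β .] — both call for a reduction, and with no lookahead the parser cannot choose between them.

Augment with X' → X and build the canonical LR(0) collection (I0 = CLOSURE({[X' → . X]}), then GOTO on every symbol after a dot until no new states appear). It has 18 states:
  I0: { [B → . P B], [B → . d], [P → . B], [P → . d T], [T → . P B P], [T → . P P B], [T → . g], [X → . P d], [X → . T d n], [X' → . X] }  — shift
  I1: { [P → B .] }  — reduce
  I2: { [B → . P B], [B → . d], [B → P . B], [P → . B], [P → . d T], [T → P . B P], [T → P . P B], [X → P . d] }  — shift
  I3: { [X → T . d n] }  — shift
  I4: { [X' → X .] }  — accept
  I5: { [B → . P B], [B → . d], [B → d .], [P → . B], [P → . d T], [P → d . T], [T → . P B P], [T → . P P B], [T → . g] }  — shift, reduce
  I6: { [T → g .] }  — reduce
  I7: { [B → . P B], [B → . d], [B → P . B], [P → . B], [P → . d T], [T → P . B P], [T → P . P B] }  — shift
  I8: { [P → d T .] }  — reduce
  I9: { [B → . P B], [B → . d], [B → P B .], [P → . B], [P → . d T], [P → B .], [T → P B . P] }  — shift, 2 reduces
  I10: { [B → . P B], [B → . d], [B → P . B], [P → . B], [P → . d T], [T → P P . B] }  — shift
  I11: { [B → P B .], [P → B .], [T → P P B .] }  — 3 reduces
  I12: { [B → . P B], [B → . d], [B → P . B], [P → . B], [P → . d T] }  — shift
  I13: { [B → P B .], [P → B .] }  — 2 reduces
  I14: { [B → . P B], [B → . d], [B → P . B], [P → . B], [P → . d T], [T → P B P .] }  — shift, reduce
  I15: { [X → T d . n] }  — shift
  I16: { [X → T d n .] }  — reduce
  I17: { [B → . P B], [B → . d], [B → d .], [P → . B], [P → . d T], [P → d . T], [T → . P B P], [T → . P P B], [T → . g], [X → P d .] }  — shift, 2 reduces

I9 contains complete items [B → P B .], [P → B .] — reduce-reduce conflict.
I11 contains complete items [B → P B .], [P → B .], [T → P P B .] — reduce-reduce conflict.
I13 contains complete items [B → P B .], [P → B .] — reduce-reduce conflict.
I17 contains complete items [B → d .], [X → P d .] — reduce-reduce conflict.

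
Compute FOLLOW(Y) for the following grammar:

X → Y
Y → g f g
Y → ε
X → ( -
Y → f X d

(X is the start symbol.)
In X → Y: Y is at the end, add FOLLOW(X)

The FOLLOW sets referred to above (computed the same way, to a fixed point):
  FOLLOW(X) = { $, 'd' }

Taking the union: FOLLOW(Y) = { $, 'd' }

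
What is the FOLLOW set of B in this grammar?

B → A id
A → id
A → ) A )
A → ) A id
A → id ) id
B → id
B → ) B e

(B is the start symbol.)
To compute FOLLOW(B), find every occurrence of B on a right-hand side N → α B β: add FIRST(β) \ {ε}, and if β is empty or nullable also add FOLLOW(N). Iterate to a fixed point.

B is the start symbol, so $ ∈ FOLLOW(B).
In B → ) B e: B is followed by e, add FIRST(e) \ {ε} = { 'e' }

Taking the union: FOLLOW(B) = { $, 'e' }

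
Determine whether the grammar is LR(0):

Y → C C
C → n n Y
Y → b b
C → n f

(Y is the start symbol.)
A grammar is LR(0) if no state in the canonical LR(0) collection has:
  - both a shift item (dot before a terminal) and a complete item (shift-reduce conflict), or
  - two or more complete items (reduce-reduce conflict; the accept item [Y' → Y .] counts as a complete item here).

Augment with Y' → Y and build the canonical LR(0) collection (I0 = CLOSURE({[Y' → . Y]}), then GOTO on every symbol after a dot until no new states appear). It has 10 states:
  I0: { [C → . n f], [C → . n n Y], [Y → . C C], [Y → . b b], [Y' → . Y] }  — shift
  I1: { [C → . n f], [C → . n n Y], [Y → C . C] }  — shift
  I2: { [Y' → Y .] }  — accept
  I3: { [Y → b . b] }  — shift
  I4: { [C → n . f], [C → n . n Y] }  — shift
  I5: { [C → n f .] }  — reduce
  I6: { [C → . n f], [C → . n n Y], [C → n n . Y], [Y → . C C], [Y → . b b] }  — shift
  I7: { [C → n n Y .] }  — reduce
  I8: { [Y → b b .] }  — reduce
  I9: { [Y → C C .] }  — reduce

Every state is either a pure shift/goto state or contains exactly one complete item and nothing to shift — no conflicts. The grammar is LR(0).

Answer: Yes, the grammar is LR(0)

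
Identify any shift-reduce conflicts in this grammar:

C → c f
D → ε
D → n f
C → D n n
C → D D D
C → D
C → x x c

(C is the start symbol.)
Yes — I0: [D → .] vs [C → . c f]; I2: [C → D .] vs [C → D . n n]; I10: [D → .] vs [D → . n f]

A shift-reduce conflict occurs when an LR(0) state has both:
  - a complete (reduce) item [A → α .] (dot at the end), and
  - a shift item [B → β . c γ] (dot before a terminal).

Augment with C' → C and build the canonical LR(0) collection (I0 = CLOSURE({[C' → . C]}), then GOTO on every symbol after a dot until no new states appear). It has 14 states:
  I0: { [C → . D D D], [C → . D n n], [C → . D], [C → . c f], [C → . x x c], [C' → . C], [D → . n f], [D → .] }  — shift, reduce
  I1: { [C' → C .] }  — accept
  I2: { [C → D . D D], [C → D . n n], [C → D .], [D → . n f], [D → .] }  — shift, 2 reduces
  I3: { [C → c . f] }  — shift
  I4: { [D → n . f] }  — shift
  I5: { [C → x . x c] }  — shift
  I6: { [C → x x . c] }  — shift
  I7: { [C → x x c .] }  — reduce
  I8: { [D → n f .] }  — reduce
  I9: { [C → c f .] }  — reduce
  I10: { [C → D D . D], [D → . n f], [D → .] }  — shift, reduce
  I11: { [C → D n . n], [D → n . f] }  — shift
  I12: { [C → D n n .] }  — reduce
  I13: { [C → D D D .] }  — reduce

I0 contains reduce item [D → .] and shift items [C → . c f], [C → . x x c], [D → . n f] — shift-reduce conflict.
I2 contains reduce items [C → D .], [D → .] and shift items [C → D . n n], [D → . n f] — shift-reduce conflict.
I10 contains reduce item [D → .] and shift item [D → . n f] — shift-reduce conflict.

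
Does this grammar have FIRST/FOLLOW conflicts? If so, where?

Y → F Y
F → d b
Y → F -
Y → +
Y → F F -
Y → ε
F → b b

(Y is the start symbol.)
No FIRST/FOLLOW conflicts.

A FIRST/FOLLOW conflict occurs when a non-terminal N has a nullable alternative N → β (β ⇒* ε) and another alternative N → α with FIRST(α) ∩ FOLLOW(N) ≠ ∅: on such a lookahead the parser cannot decide between expanding α and letting N vanish via β.

Nullable non-terminals: Y.
FIRST sets used below: FIRST(F) = { 'b', 'd' }

Y: nullable alternative(s) Y → ε; FOLLOW(Y) = { $ }
  Y → F Y: FIRST \ {ε} = { 'b', 'd' } — disjoint from FOLLOW(Y)
  Y → F -: FIRST \ {ε} = { 'b', 'd' } — disjoint from FOLLOW(Y)
  Y → +: FIRST \ {ε} = { '+' } — disjoint from FOLLOW(Y)
  Y → F F -: FIRST \ {ε} = { 'b', 'd' } — disjoint from FOLLOW(Y)
  Y → ε: FIRST \ {ε} = { } — this is the only nullable alternative, skip

F has no nullable alternative, so no FIRST/FOLLOW check is needed there.

No FIRST/FOLLOW conflicts found.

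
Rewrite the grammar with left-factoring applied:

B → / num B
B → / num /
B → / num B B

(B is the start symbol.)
B → / num B'
B' → B B''
B'' → ε
B'' → B
B' → /

Left-factoring transforms A → αβ₁ | αβ₂ into A → αA' and A' → β₁ | β₂
(α is the longest common prefix among the alternatives). Repeat until
no nonterminal has two alternatives with a common prefix.

Round 1: B has alternatives sharing prefix '/ num'. Introduce B': B → / num B'
  Add: B' → B
  Add: B' → /
  Add: B' → B B

Round 2: B' has alternatives sharing prefix 'B'. Introduce B'': B' → B B''
  Add: B'' → ε
  Add: B'' → B

No remaining common prefixes — done.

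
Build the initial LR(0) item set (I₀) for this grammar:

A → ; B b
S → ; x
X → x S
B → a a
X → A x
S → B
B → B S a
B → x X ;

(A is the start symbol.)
{ [A → . ; B b], [A' → . A] }

First, augment the grammar with A' → A
I₀ = CLOSURE({ [A' → . A] }):
  [A' → . A] has the dot before A: add [A → . ; B b]
No further items can be added.

I₀ = { [A → . ; B b], [A' → . A] }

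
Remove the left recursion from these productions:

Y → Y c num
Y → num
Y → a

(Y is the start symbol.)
Y is directly left-recursive. The standard transformation for
  A → A α₁ | ... | A α_m | β₁ | ... | β_n
is
  A  → β₁ A' | ... | β_n A'
  A' → α₁ A' | ... | α_m A' | ε

Y → num becomes Y → num Y'
Y → a becomes Y → a Y'
Y → Y c num becomes Y' → c num Y'
Add Y' → ε

Resulting grammar:
Y → num Y'
Y → a Y'
Y' → c num Y'
Y' → ε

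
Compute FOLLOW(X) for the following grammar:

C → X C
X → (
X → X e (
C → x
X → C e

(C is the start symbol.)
{ '(', 'e', 'x' }

To compute FOLLOW(X), find every occurrence of X on a right-hand side N → α X β: add FIRST(β) \ {ε}, and if β is empty or nullable also add FOLLOW(N). Iterate to a fixed point.

In C → X C: X is followed by C, add FIRST(C) \ {ε} = { '(', 'x' }
In X → X e (: X is followed by e '(', add FIRST(e '(') \ {ε} = { 'e' }

Taking the union: FOLLOW(X) = { '(', 'e', 'x' }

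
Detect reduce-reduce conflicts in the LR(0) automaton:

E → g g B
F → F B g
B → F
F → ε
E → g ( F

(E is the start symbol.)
A reduce-reduce conflict occurs when an LR(0) state has two complete items [A → α .] and [B → β .] — both call for a reduction, and with no lookahead the parser cannot choose between them.

Augment with E' → E and build the canonical LR(0) collection (I0 = CLOSURE({[E' → . E]}), then GOTO on every symbol after a dot until no new states appear). It has 10 states:
  I0: { [E → . g ( F], [E → . g g B], [E' → . E] }  — shift
  I1: { [E' → E .] }  — accept
  I2: { [E → g . ( F], [E → g . g B] }  — shift
  I3: { [E → g ( . F], [F → . F B g], [F → .] }  — reduce
  I4: { [B → . F], [E → g g . B], [F → . F B g], [F → .] }  — reduce
  I5: { [E → g g B .] }  — reduce
  I6: { [B → . F], [B → F .], [F → . F B g], [F → .], [F → F . B g] }  — 2 reduces
  I7: { [F → F B . g] }  — shift
  I8: { [F → F B g .] }  — reduce
  I9: { [B → . F], [E → g ( F .], [F → . F B g], [F → .], [F → F . B g] }  — 2 reduces

I6 contains complete items [B → F .], [F → .] — reduce-reduce conflict.
I9 contains complete items [E → g ( F .], [F → .] — reduce-reduce conflict.

Answer: Yes — I6: [B → F .] vs [F → .]; I9: [E → g ( F .] vs [F → .]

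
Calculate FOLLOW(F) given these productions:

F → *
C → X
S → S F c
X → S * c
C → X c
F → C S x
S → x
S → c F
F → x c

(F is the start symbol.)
F is the start symbol, so $ ∈ FOLLOW(F).
In S → S F c: F is followed by c, add FIRST(c) \ {ε} = { 'c' }
In S → c F: F is at the end, add FOLLOW(S)

The FOLLOW sets referred to above (computed the same way, to a fixed point):
  FOLLOW(S) = { '*', 'c', 'x' }

Taking the union: FOLLOW(F) = { $, '*', 'c', 'x' }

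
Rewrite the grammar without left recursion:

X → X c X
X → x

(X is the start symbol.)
X is directly left-recursive. The standard transformation for
  A → A α₁ | ... | A α_m | β₁ | ... | β_n
is
  A  → β₁ A' | ... | β_n A'
  A' → α₁ A' | ... | α_m A' | ε

X → x becomes X → x X'
X → X c X becomes X' → c X X'
Add X' → ε

Resulting grammar:
X → x X'
X' → c X X'
X' → ε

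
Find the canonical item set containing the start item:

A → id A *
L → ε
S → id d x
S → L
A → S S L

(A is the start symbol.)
First, augment the grammar with A' → A
I₀ = CLOSURE({ [A' → . A] }):
  [A' → . A] has the dot before A: add [A → . id A *], [A → . S S L]
  [A → . S S L] has the dot before S: add [S → . id d x], [S → . L]
  [S → . L] has the dot before L: add [L → .]
No further items can be added.

I₀ = { [A → . S S L], [A → . id A *], [A' → . A], [L → .], [S → . L], [S → . id d x] }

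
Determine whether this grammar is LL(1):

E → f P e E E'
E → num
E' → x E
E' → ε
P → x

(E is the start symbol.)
A grammar is LL(1) if for each non-terminal N with multiple productions, the predict sets of those productions are pairwise disjoint, where PREDICT(N → α) = (FIRST(α) \ {ε}) ∪ (FOLLOW(N) if α ⇒* ε).

Relevant sets:
  FOLLOW(E') = { $, 'x' }

For E:
  PREDICT(E → f P e E E') = { 'f' }
  PREDICT(E → num) = { 'num' }
For E':
  PREDICT(E' → x E) = { 'x' }
  PREDICT(E' → ε) = { $, 'x' }
P has a single production, so nothing to check there.

Conflict found: Predict set conflict for E': { 'x' }
The grammar is NOT LL(1).

Answer: No. Predict set conflict for E': { 'x' }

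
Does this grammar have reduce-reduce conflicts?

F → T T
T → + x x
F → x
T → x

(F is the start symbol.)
Yes — I4: [F → x .] vs [T → x .]

A reduce-reduce conflict occurs when an LR(0) state has two complete items [A → α .] and [B → β .] — both call for a reduction, and with no lookahead the parser cannot choose between them.

Augment with F' → F and build the canonical LR(0) collection (I0 = CLOSURE({[F' → . F]}), then GOTO on every symbol after a dot until no new states appear). It has 9 states:
  I0: { [F → . T T], [F → . x], [F' → . F], [T → . + x x], [T → . x] }  — shift
  I1: { [T → + . x x] }  — shift
  I2: { [F' → F .] }  — accept
  I3: { [F → T . T], [T → . + x x], [T → . x] }  — shift
  I4: { [F → x .], [T → x .] }  — 2 reduces
  I5: { [F → T T .] }  — reduce
  I6: { [T → x .] }  — reduce
  I7: { [T → + x . x] }  — shift
  I8: { [T → + x x .] }  — reduce

I4 contains complete items [F → x .], [T → x .] — reduce-reduce conflict.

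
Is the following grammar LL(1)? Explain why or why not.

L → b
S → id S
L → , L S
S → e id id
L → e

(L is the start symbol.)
For L:
  PREDICT(L → b) = { 'b' }
  PREDICT(L → ',' L S) = { ',' }
  PREDICT(L → e) = { 'e' }
For S:
  PREDICT(S → id S) = { 'id' }
  PREDICT(S → e id id) = { 'e' }

All predict sets are disjoint. The grammar IS LL(1).

Answer: Yes, the grammar is LL(1).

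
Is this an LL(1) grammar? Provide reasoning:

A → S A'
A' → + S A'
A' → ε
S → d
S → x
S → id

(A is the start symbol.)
Yes, the grammar is LL(1).

A grammar is LL(1) if for each non-terminal N with multiple productions, the predict sets of those productions are pairwise disjoint, where PREDICT(N → α) = (FIRST(α) \ {ε}) ∪ (FOLLOW(N) if α ⇒* ε).

Relevant sets:
  FOLLOW(A') = { $ }

For A':
  PREDICT(A' → '+' S A') = { '+' }
  PREDICT(A' → ε) = { $ }
For S:
  PREDICT(S → d) = { 'd' }
  PREDICT(S → x) = { 'x' }
  PREDICT(S → id) = { 'id' }
A has a single production, so nothing to check there.

All predict sets are disjoint. The grammar IS LL(1).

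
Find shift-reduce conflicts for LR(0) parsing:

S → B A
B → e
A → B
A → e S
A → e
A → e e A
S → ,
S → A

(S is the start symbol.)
Yes — I3: [A → B .] vs [A → . e]; I5: [A → e .] vs [A → . e]; I7: [A → e .] vs [A → . e]

A shift-reduce conflict occurs when an LR(0) state has both:
  - a complete (reduce) item [A → α .] (dot at the end), and
  - a shift item [B → β . c γ] (dot before a terminal).

Augment with S' → S and build the canonical LR(0) collection (I0 = CLOSURE({[S' → . S]}), then GOTO on every symbol after a dot until no new states appear). It has 11 states:
  I0: { [A → . B], [A → . e S], [A → . e e A], [A → . e], [B → . e], [S → . ,], [S → . A], [S → . B A], [S' → . S] }  — shift
  I1: { [S → , .] }  — reduce
  I2: { [S → A .] }  — reduce
  I3: { [A → . B], [A → . e S], [A → . e e A], [A → . e], [A → B .], [B → . e], [S → B . A] }  — shift, reduce
  I4: { [S' → S .] }  — accept
  I5: { [A → . B], [A → . e S], [A → . e e A], [A → . e], [A → e . S], [A → e . e A], [A → e .], [B → . e], [B → e .], [S → . ,], [S → . A], [S → . B A] }  — shift, 2 reduces
  I6: { [A → e S .] }  — reduce
  I7: { [A → . B], [A → . e S], [A → . e e A], [A → . e], [A → e . S], [A → e . e A], [A → e .], [A → e e . A], [B → . e], [B → e .], [S → . ,], [S → . A], [S → . B A] }  — shift, 2 reduces
  I8: { [A → e e A .], [S → A .] }  — 2 reduces
  I9: { [S → B A .] }  — reduce
  I10: { [A → B .] }  — reduce

I3 contains reduce item [A → B .] and shift items [A → . e], [A → . e S], [A → . e e A], [B → . e] — shift-reduce conflict.
I5 contains reduce items [A → e .], [B → e .] and shift items [A → . e], [A → . e S], [A → . e e A], [A → e . e A], [B → . e], [S → . ,] — shift-reduce conflict.
I7 contains reduce items [A → e .], [B → e .] and shift items [A → . e], [A → . e S], [A → . e e A], [A → e . e A], [B → . e], [S → . ,] — shift-reduce conflict.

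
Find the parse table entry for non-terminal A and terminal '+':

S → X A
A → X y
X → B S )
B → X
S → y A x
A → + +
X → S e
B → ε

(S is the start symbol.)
To find M[A, '+'], we find productions for A where '+' is in the predict set (PREDICT(N → α) = (FIRST(α) \ {ε}) ∪ (FOLLOW(N) if α ⇒* ε)).

Relevant sets:
  FIRST(X) = { 'y' }

A → X y: PREDICT = { 'y' }
A → + +: PREDICT = { '+' }
  '+' is in predict set, so this production goes in M[A, '+']

M[A, '+'] = A → + +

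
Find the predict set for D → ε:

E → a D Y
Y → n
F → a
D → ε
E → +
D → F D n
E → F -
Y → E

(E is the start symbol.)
{ '+', 'a', 'n' }

PREDICT(D → ε) = (FIRST(RHS) \ {ε}) ∪ (FOLLOW(D) if ε ∈ FIRST(RHS), i.e. RHS ⇒* ε)
The right-hand side is ε (FIRST(ε) = { ε }), so the predict set is FOLLOW(D) = { '+', 'a', 'n' }
PREDICT(D → ε) = { '+', 'a', 'n' }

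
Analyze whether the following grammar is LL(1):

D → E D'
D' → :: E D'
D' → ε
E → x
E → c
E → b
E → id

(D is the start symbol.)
Yes, the grammar is LL(1).

A grammar is LL(1) if for each non-terminal N with multiple productions, the predict sets of those productions are pairwise disjoint, where PREDICT(N → α) = (FIRST(α) \ {ε}) ∪ (FOLLOW(N) if α ⇒* ε).

Relevant sets:
  FOLLOW(D') = { $ }

For D':
  PREDICT(D' → :: E D') = { '::' }
  PREDICT(D' → ε) = { $ }
For E:
  PREDICT(E → x) = { 'x' }
  PREDICT(E → c) = { 'c' }
  PREDICT(E → b) = { 'b' }
  PREDICT(E → id) = { 'id' }
D has a single production, so nothing to check there.

All predict sets are disjoint. The grammar IS LL(1).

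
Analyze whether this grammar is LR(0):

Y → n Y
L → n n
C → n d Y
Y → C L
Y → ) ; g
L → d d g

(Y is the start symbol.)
Augment with Y' → Y and build the canonical LR(0) collection (I0 = CLOSURE({[Y' → . Y]}), then GOTO on every symbol after a dot until no new states appear). It has 16 states:
  I0: { [C → . n d Y], [Y → . ) ; g], [Y → . C L], [Y → . n Y], [Y' → . Y] }  — shift
  I1: { [Y → ) . ; g] }  — shift
  I2: { [L → . d d g], [L → . n n], [Y → C . L] }  — shift
  I3: { [Y' → Y .] }  — accept
  I4: { [C → . n d Y], [C → n . d Y], [Y → . ) ; g], [Y → . C L], [Y → . n Y], [Y → n . Y] }  — shift
  I5: { [Y → n Y .] }  — reduce
  I6: { [C → . n d Y], [C → n d . Y], [Y → . ) ; g], [Y → . C L], [Y → . n Y] }  — shift
  I7: { [C → n d Y .] }  — reduce
  I8: { [Y → C L .] }  — reduce
  I9: { [L → d . d g] }  — shift
  I10: { [L → n . n] }  — shift
  I11: { [L → n n .] }  — reduce
  I12: { [L → d d . g] }  — shift
  I13: { [L → d d g .] }  — reduce
  I14: { [Y → ) ; . g] }  — shift
  I15: { [Y → ) ; g .] }  — reduce

Every state is either a pure shift/goto state or contains exactly one complete item and nothing to shift — no conflicts. The grammar is LR(0).

Answer: Yes, the grammar is LR(0)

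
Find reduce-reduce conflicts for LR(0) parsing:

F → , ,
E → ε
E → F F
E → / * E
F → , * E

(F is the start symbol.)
A reduce-reduce conflict occurs when an LR(0) state has two complete items [A → α .] and [B → β .] — both call for a reduction, and with no lookahead the parser cannot choose between them.

Augment with F' → F and build the canonical LR(0) collection (I0 = CLOSURE({[F' → . F]}), then GOTO on every symbol after a dot until no new states appear). It has 11 states:
  I0: { [F → . , * E], [F → . , ,], [F' → . F] }  — shift
  I1: { [F → , . * E], [F → , . ,] }  — shift
  I2: { [F' → F .] }  — accept
  I3: { [E → . / * E], [E → . F F], [E → .], [F → , * . E], [F → . , * E], [F → . , ,] }  — shift, reduce
  I4: { [F → , , .] }  — reduce
  I5: { [E → / . * E] }  — shift
  I6: { [F → , * E .] }  — reduce
  I7: { [E → F . F], [F → . , * E], [F → . , ,] }  — shift
  I8: { [E → F F .] }  — reduce
  I9: { [E → . / * E], [E → . F F], [E → .], [E → / * . E], [F → . , * E], [F → . , ,] }  — shift, reduce
  I10: { [E → / * E .] }  — reduce

No state contains more than one complete item.

Answer: No reduce-reduce conflicts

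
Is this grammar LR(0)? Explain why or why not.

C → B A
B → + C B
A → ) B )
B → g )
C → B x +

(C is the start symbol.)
A grammar is LR(0) if no state in the canonical LR(0) collection has:
  - both a shift item (dot before a terminal) and a complete item (shift-reduce conflict), or
  - two or more complete items (reduce-reduce conflict; the accept item [C' → C .] counts as a complete item here).

Augment with C' → C and build the canonical LR(0) collection (I0 = CLOSURE({[C' → . C]}), then GOTO on every symbol after a dot until no new states appear). It has 14 states:
  I0: { [B → . + C B], [B → . g )], [C → . B A], [C → . B x +], [C' → . C] }  — shift
  I1: { [B → + . C B], [B → . + C B], [B → . g )], [C → . B A], [C → . B x +] }  — shift
  I2: { [A → . ) B )], [C → B . A], [C → B . x +] }  — shift
  I3: { [C' → C .] }  — accept
  I4: { [B → g . )] }  — shift
  I5: { [B → g ) .] }  — reduce
  I6: { [A → ) . B )], [B → . + C B], [B → . g )] }  — shift
  I7: { [C → B A .] }  — reduce
  I8: { [C → B x . +] }  — shift
  I9: { [C → B x + .] }  — reduce
  I10: { [A → ) B . )] }  — shift
  I11: { [A → ) B ) .] }  — reduce
  I12: { [B → + C . B], [B → . + C B], [B → . g )] }  — shift
  I13: { [B → + C B .] }  — reduce

Every state is either a pure shift/goto state or contains exactly one complete item and nothing to shift — no conflicts. The grammar is LR(0).

Answer: Yes, the grammar is LR(0)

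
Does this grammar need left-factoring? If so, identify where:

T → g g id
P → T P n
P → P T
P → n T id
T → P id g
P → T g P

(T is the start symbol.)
Yes, P has productions with common prefix 'T'

Left-factoring is needed when two productions for the same non-terminal
share a common prefix on the right-hand side.

Productions for T:
  T → g g id
  T → P id g
Productions for P:
  P → T P n
  P → P T
  P → n T id
  P → T g P

Found common prefix 'T' in productions for P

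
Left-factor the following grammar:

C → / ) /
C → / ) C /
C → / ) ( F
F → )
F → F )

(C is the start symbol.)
C → / ) C'
C' → /
C' → C /
C' → ( F
F → )
F → F )

Left-factoring transforms A → αβ₁ | αβ₂ into A → αA' and A' → β₁ | β₂
(α is the longest common prefix among the alternatives). Repeat until
no nonterminal has two alternatives with a common prefix.

Round 1: C has alternatives sharing prefix '/ )'. Introduce C': C → / ) C'
  Add: C' → /
  Add: C' → C /
  Add: C' → ( F

No remaining common prefixes — done.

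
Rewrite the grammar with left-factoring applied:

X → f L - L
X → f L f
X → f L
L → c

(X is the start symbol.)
X → f L X'
X' → - L
X' → f
X' → ε
L → c

Left-factoring transforms A → αβ₁ | αβ₂ into A → αA' and A' → β₁ | β₂
(α is the longest common prefix among the alternatives). Repeat until
no nonterminal has two alternatives with a common prefix.

Round 1: X has alternatives sharing prefix 'f L'. Introduce X': X → f L X'
  Add: X' → - L
  Add: X' → f
  Add: X' → ε

No remaining common prefixes — done.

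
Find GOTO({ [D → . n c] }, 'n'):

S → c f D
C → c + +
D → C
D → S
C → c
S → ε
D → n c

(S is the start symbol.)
{ [D → n . c] }

GOTO(I, 'n') = CLOSURE({ [A → αX.β] : [A → α.Xβ] ∈ I, X = 'n' })

Items with dot before 'n', with the dot advanced:
  [D → . n c] → [D → n . c]
Closure adds nothing (no advanced item has the dot before a non-terminal).

GOTO = { [D → n . c] }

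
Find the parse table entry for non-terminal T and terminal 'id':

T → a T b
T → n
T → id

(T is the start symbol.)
To find M[T, 'id'], we find productions for T where 'id' is in the predict set (PREDICT(N → α) = (FIRST(α) \ {ε}) ∪ (FOLLOW(N) if α ⇒* ε)).

T → a T b: PREDICT = { 'a' }
T → n: PREDICT = { 'n' }
T → id: PREDICT = { 'id' }
  'id' is in predict set, so this production goes in M[T, 'id']

M[T, 'id'] = T → id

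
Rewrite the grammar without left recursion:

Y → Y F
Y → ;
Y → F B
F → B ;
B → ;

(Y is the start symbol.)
Y → ; Y'
Y → F B Y'
Y' → F Y'
Y' → ε
F → B ;
B → ;

Y is directly left-recursive. The standard transformation for
  A → A α₁ | ... | A α_m | β₁ | ... | β_n
is
  A  → β₁ A' | ... | β_n A'
  A' → α₁ A' | ... | α_m A' | ε

Y → ; becomes Y → ; Y'
Y → F B becomes Y → F B Y'
Y → Y F becomes Y' → F Y'
Add Y' → ε

Productions for other non-terminals are unchanged:
  F → B ;
  B → ;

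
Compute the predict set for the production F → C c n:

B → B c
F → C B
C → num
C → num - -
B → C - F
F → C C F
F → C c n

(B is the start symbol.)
{ 'num' }

PREDICT(F → C c n) = (FIRST(RHS) \ {ε}) ∪ (FOLLOW(F) if ε ∈ FIRST(RHS), i.e. RHS ⇒* ε)
FIRST(C) = { 'num' }
FIRST(C c n) = { 'num' }
ε ∉ FIRST(C c n), so FOLLOW(F) is not added.
PREDICT(F → C c n) = { 'num' }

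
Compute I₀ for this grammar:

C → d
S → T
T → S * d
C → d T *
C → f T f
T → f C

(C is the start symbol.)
{ [C → . d T *], [C → . d], [C → . f T f], [C' → . C] }

First, augment the grammar with C' → C
I₀ = CLOSURE({ [C' → . C] }):
  [C' → . C] has the dot before C: add [C → . d], [C → . d T *], [C → . f T f]
No further items can be added.

I₀ = { [C → . d T *], [C → . d], [C → . f T f], [C' → . C] }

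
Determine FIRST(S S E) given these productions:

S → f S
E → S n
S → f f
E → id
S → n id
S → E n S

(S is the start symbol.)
{ 'f', 'id', 'n' }

FIRST sets of the non-terminals involved (from the grammar, by fixed-point iteration):
  FIRST(S) = { 'f', 'id', 'n' }

To compute FIRST(S S E), process the symbols left to right:
Symbol S is a non-terminal. Add FIRST(S) \ {ε} = { 'f', 'id', 'n' }
S is not nullable (ε ∉ FIRST(S)), so stop here.
FIRST(S S E) = { 'f', 'id', 'n' }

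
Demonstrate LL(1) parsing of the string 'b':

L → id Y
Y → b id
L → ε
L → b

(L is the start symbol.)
LL(1) parsing maintains a stack (initially the start symbol over $) and the input. At each step: if the stack top is a terminal, match it against the current input token; if it is a non-terminal N, replace it with the RHS of M[N, lookahead] (the unique production whose predict set contains the lookahead).

Stack is shown with the top on the left.

Stack  Input  Action
--------------------
L $    b $    output L → b
b $    b $    match 'b'
$      $      accept

The string is accepted.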